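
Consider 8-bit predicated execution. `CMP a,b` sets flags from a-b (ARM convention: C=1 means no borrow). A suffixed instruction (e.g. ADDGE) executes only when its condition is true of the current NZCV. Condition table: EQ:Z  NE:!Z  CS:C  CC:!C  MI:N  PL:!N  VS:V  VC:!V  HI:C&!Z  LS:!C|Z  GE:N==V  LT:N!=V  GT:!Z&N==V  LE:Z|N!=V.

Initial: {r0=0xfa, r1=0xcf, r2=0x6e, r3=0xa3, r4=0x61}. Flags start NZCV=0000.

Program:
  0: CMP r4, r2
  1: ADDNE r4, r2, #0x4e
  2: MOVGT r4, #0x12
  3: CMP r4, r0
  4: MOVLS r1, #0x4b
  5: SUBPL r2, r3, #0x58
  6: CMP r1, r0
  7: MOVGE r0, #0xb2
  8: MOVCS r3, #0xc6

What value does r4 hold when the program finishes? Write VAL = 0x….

VAL = 0xbc

0: ✓ CMP  NZCV=1000
1: ✓ ADDNE  r4←0xbc
2: · MOVGT
3: ✓ CMP  NZCV=1000
4: ✓ MOVLS  r1←0x4b
5: · SUBPL
6: ✓ CMP  NZCV=0000
7: ✓ MOVGE  r0←0xb2
8: · MOVCS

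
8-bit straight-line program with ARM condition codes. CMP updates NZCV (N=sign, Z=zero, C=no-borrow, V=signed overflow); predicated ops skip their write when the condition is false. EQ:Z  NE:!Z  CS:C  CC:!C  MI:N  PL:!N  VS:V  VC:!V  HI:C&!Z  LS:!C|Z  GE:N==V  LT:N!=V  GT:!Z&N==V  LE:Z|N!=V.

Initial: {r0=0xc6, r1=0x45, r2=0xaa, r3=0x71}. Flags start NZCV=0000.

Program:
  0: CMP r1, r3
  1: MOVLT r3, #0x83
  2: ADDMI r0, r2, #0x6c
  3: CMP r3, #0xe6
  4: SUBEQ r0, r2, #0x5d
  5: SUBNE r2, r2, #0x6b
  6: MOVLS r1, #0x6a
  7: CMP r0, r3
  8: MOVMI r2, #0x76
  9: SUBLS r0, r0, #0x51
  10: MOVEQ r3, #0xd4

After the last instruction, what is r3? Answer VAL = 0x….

VAL = 0x83

0: ✓ CMP  NZCV=1000
1: ✓ MOVLT  r3←0x83
2: ✓ ADDMI  r0←0x16
3: ✓ CMP  NZCV=1000
4: · SUBEQ
5: ✓ SUBNE  r2←0x3f
6: ✓ MOVLS  r1←0x6a
7: ✓ CMP  NZCV=1001
8: ✓ MOVMI  r2←0x76
9: ✓ SUBLS  r0←0xc5
10: · MOVEQ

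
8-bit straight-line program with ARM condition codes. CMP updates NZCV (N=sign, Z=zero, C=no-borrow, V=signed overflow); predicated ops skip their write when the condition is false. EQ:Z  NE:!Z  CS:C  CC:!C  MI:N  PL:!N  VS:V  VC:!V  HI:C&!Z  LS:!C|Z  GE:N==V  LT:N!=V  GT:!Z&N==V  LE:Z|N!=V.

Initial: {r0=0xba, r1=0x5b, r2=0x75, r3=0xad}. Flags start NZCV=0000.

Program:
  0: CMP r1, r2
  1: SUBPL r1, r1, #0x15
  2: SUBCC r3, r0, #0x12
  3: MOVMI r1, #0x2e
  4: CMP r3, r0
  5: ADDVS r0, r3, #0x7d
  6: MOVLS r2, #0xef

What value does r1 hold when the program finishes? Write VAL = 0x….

0: ✓ CMP  NZCV=1000
1: · SUBPL
2: ✓ SUBCC  r3←0xa8
3: ✓ MOVMI  r1←0x2e
4: ✓ CMP  NZCV=1000
5: · ADDVS
6: ✓ MOVLS  r2←0xef

VAL = 0x2e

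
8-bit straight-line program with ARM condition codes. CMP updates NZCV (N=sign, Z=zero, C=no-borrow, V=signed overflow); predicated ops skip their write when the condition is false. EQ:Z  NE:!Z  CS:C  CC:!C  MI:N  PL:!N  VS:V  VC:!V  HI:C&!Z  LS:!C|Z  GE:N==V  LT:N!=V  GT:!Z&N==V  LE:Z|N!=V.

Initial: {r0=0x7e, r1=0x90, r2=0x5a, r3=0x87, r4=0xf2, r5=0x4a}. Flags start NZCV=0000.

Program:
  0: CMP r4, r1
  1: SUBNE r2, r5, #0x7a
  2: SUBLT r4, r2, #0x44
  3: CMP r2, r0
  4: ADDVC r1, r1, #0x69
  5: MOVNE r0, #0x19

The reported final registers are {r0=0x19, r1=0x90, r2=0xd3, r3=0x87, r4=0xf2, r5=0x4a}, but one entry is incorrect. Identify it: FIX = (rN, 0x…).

FIX = (r2, 0xd0)

[0] flags=0010 → (cmp)
[1] flags=0010 NE?T → r2=0xd0
[2] flags=0010 LT?F → skip
[3] flags=0011 → (cmp)
[4] flags=0011 VC?F → skip
[5] flags=0011 NE?T → r0=0x19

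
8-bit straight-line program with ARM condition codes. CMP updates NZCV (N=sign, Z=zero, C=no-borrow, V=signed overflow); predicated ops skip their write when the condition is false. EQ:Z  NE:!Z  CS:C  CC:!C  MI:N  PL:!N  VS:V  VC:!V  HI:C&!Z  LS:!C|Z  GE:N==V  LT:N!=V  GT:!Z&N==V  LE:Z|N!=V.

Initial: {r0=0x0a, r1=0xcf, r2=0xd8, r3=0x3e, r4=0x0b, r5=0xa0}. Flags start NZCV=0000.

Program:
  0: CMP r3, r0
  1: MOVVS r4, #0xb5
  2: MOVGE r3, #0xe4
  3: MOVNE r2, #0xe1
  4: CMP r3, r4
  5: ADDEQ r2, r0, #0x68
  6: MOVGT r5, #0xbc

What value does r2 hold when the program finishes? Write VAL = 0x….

[0] flags=0010 → (cmp)
[1] flags=0010 VS?F → skip
[2] flags=0010 GE?T → r3=0xe4
[3] flags=0010 NE?T → r2=0xe1
[4] flags=1010 → (cmp)
[5] flags=1010 EQ?F → skip
[6] flags=1010 GT?F → skip

VAL = 0xe1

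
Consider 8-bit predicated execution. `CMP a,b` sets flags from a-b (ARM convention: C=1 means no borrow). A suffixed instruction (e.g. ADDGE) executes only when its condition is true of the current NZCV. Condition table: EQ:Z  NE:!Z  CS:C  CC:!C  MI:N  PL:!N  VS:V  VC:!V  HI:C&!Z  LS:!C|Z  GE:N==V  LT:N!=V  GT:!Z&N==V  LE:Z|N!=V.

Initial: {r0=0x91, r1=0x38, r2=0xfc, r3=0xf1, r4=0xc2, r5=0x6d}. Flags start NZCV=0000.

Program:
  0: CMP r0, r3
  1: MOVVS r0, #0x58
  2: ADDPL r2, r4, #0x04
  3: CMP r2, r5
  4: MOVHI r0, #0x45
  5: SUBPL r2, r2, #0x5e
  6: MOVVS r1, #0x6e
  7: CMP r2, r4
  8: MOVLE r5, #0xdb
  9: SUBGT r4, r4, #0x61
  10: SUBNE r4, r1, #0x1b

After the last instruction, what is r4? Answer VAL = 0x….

VAL = 0x1d

[0] flags=1000 → (cmp)
[1] flags=1000 VS?F → skip
[2] flags=1000 PL?F → skip
[3] flags=1010 → (cmp)
[4] flags=1010 HI?T → r0=0x45
[5] flags=1010 PL?F → skip
[6] flags=1010 VS?F → skip
[7] flags=0010 → (cmp)
[8] flags=0010 LE?F → skip
[9] flags=0010 GT?T → r4=0x61
[10] flags=0010 NE?T → r4=0x1d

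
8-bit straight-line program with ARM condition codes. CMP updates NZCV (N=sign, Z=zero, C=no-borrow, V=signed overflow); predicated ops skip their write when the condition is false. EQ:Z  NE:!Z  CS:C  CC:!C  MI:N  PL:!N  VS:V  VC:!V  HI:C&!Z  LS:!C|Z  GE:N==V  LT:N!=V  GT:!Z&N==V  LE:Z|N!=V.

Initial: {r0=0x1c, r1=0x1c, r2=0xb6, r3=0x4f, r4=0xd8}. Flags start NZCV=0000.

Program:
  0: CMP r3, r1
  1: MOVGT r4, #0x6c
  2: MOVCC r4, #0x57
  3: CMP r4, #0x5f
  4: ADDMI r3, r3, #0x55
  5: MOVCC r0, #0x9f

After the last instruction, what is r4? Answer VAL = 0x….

[0] flags=0010 → (cmp)
[1] flags=0010 GT?T → r4=0x6c
[2] flags=0010 CC?F → skip
[3] flags=0010 → (cmp)
[4] flags=0010 MI?F → skip
[5] flags=0010 CC?F → skip

VAL = 0x6c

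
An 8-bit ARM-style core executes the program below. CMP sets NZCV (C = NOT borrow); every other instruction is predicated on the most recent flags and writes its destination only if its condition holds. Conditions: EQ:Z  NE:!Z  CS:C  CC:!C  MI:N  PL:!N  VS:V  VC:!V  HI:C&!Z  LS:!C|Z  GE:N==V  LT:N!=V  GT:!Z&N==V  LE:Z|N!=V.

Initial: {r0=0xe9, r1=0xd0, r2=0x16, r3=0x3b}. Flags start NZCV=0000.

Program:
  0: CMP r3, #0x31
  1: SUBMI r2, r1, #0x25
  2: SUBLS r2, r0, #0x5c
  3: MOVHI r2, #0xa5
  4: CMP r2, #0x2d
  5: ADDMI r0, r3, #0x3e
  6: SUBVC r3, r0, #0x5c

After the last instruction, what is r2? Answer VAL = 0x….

VAL = 0xa5

0: ✓ CMP  NZCV=0010
1: · SUBMI
2: · SUBLS
3: ✓ MOVHI  r2←0xa5
4: ✓ CMP  NZCV=0011
5: · ADDMI
6: · SUBVC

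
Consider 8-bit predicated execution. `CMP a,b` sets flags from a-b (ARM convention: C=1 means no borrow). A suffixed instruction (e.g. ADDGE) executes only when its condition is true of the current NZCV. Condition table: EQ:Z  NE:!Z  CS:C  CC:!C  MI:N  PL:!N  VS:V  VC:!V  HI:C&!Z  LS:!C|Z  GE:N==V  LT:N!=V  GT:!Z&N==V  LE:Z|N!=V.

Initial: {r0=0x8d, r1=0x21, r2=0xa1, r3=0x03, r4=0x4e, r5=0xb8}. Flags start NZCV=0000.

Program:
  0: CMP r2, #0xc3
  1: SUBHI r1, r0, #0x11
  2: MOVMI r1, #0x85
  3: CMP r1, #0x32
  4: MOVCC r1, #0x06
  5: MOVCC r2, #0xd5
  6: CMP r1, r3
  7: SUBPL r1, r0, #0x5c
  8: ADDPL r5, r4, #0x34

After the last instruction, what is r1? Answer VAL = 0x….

VAL = 0x85

0: ✓ CMP  NZCV=1000
1: · SUBHI
2: ✓ MOVMI  r1←0x85
3: ✓ CMP  NZCV=0011
4: · MOVCC
5: · MOVCC
6: ✓ CMP  NZCV=1010
7: · SUBPL
8: · ADDPL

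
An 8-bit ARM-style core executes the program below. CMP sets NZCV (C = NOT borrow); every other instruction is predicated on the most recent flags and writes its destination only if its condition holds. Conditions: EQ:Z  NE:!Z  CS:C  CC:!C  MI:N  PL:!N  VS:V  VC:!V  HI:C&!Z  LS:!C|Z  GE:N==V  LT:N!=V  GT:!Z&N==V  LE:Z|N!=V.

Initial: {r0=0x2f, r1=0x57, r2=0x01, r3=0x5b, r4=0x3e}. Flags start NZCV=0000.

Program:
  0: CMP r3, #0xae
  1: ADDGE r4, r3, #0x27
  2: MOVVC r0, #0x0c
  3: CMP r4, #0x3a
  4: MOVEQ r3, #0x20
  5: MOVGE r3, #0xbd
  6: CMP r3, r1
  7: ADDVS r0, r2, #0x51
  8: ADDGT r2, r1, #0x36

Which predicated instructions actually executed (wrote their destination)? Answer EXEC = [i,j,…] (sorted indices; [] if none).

0: ✓ CMP  NZCV=1001
1: ✓ ADDGE  r4←0x82
2: · MOVVC
3: ✓ CMP  NZCV=0011
4: · MOVEQ
5: · MOVGE
6: ✓ CMP  NZCV=0010
7: · ADDVS
8: ✓ ADDGT  r2←0x8d

EXEC = [1,8]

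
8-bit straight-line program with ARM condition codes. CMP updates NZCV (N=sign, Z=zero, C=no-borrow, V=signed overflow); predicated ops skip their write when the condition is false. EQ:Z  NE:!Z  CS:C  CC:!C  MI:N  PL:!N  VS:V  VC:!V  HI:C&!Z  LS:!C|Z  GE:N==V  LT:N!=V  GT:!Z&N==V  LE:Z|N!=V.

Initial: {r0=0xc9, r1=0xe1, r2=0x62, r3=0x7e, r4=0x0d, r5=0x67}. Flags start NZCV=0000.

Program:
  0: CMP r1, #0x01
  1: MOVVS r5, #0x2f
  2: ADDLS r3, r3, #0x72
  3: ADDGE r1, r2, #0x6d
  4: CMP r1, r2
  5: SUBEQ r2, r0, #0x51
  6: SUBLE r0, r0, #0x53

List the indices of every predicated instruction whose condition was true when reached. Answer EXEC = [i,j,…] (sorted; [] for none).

EXEC = [6]

0: ✓ CMP  NZCV=1010
1: · MOVVS
2: · ADDLS
3: · ADDGE
4: ✓ CMP  NZCV=0011
5: · SUBEQ
6: ✓ SUBLE  r0←0x76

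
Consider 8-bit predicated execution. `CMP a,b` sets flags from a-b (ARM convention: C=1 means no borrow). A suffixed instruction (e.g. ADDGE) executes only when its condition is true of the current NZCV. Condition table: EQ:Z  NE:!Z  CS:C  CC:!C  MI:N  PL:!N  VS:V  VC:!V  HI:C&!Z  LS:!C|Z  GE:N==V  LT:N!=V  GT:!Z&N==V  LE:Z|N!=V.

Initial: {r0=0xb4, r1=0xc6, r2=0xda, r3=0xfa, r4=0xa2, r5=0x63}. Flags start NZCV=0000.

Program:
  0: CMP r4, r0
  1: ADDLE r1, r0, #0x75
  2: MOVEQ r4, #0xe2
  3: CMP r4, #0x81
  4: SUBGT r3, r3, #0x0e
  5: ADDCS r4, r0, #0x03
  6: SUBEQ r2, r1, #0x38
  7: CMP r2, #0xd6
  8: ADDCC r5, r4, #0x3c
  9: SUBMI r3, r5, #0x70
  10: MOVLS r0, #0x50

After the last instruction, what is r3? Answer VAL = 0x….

0: ✓ CMP  NZCV=1000
1: ✓ ADDLE  r1←0x29
2: · MOVEQ
3: ✓ CMP  NZCV=0010
4: ✓ SUBGT  r3←0xec
5: ✓ ADDCS  r4←0xb7
6: · SUBEQ
7: ✓ CMP  NZCV=0010
8: · ADDCC
9: · SUBMI
10: · MOVLS

VAL = 0xec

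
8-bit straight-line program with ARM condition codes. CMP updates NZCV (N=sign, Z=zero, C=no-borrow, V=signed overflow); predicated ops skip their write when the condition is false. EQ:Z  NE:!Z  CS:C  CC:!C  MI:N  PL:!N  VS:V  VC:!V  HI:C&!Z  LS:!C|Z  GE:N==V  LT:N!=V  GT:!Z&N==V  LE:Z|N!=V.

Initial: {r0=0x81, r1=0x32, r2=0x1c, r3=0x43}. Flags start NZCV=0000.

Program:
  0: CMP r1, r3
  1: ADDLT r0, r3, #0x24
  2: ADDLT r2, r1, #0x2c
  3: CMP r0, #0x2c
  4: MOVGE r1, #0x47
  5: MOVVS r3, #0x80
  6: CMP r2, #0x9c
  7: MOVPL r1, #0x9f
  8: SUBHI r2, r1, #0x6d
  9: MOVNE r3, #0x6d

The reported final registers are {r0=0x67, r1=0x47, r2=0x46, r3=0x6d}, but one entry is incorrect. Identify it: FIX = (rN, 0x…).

FIX = (r2, 0x5e)

[0] flags=1000 → (cmp)
[1] flags=1000 LT?T → r0=0x67
[2] flags=1000 LT?T → r2=0x5e
[3] flags=0010 → (cmp)
[4] flags=0010 GE?T → r1=0x47
[5] flags=0010 VS?F → skip
[6] flags=1001 → (cmp)
[7] flags=1001 PL?F → skip
[8] flags=1001 HI?F → skip
[9] flags=1001 NE?T → r3=0x6d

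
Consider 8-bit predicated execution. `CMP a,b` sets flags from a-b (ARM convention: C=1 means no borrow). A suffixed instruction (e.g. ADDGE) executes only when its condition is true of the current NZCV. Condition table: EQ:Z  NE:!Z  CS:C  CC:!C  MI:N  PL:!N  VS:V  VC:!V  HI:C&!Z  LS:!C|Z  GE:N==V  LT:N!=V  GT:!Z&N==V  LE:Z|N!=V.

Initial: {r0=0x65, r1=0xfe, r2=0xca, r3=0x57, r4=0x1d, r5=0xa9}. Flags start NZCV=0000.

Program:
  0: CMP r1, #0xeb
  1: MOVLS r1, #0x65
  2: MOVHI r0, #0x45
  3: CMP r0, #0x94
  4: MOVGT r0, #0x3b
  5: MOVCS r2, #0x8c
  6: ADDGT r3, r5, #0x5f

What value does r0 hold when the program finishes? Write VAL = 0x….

VAL = 0x3b

0: ✓ CMP  NZCV=0010
1: · MOVLS
2: ✓ MOVHI  r0←0x45
3: ✓ CMP  NZCV=1001
4: ✓ MOVGT  r0←0x3b
5: · MOVCS
6: ✓ ADDGT  r3←0x08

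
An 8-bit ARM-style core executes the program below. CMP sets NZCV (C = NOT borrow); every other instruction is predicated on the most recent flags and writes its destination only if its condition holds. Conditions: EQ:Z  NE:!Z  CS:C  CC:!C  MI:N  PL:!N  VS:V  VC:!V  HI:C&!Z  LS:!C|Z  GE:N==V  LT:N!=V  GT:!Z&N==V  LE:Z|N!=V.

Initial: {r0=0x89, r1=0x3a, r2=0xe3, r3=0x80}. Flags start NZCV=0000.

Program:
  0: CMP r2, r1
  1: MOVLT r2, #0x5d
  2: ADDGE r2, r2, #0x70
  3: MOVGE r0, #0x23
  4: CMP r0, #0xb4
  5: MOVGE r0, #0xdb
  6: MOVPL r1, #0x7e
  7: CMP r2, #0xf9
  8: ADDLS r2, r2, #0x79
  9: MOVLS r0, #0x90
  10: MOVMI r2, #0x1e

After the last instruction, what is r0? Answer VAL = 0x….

[0] flags=1010 → (cmp)
[1] flags=1010 LT?T → r2=0x5d
[2] flags=1010 GE?F → skip
[3] flags=1010 GE?F → skip
[4] flags=1000 → (cmp)
[5] flags=1000 GE?F → skip
[6] flags=1000 PL?F → skip
[7] flags=0000 → (cmp)
[8] flags=0000 LS?T → r2=0xd6
[9] flags=0000 LS?T → r0=0x90
[10] flags=0000 MI?F → skip

VAL = 0x90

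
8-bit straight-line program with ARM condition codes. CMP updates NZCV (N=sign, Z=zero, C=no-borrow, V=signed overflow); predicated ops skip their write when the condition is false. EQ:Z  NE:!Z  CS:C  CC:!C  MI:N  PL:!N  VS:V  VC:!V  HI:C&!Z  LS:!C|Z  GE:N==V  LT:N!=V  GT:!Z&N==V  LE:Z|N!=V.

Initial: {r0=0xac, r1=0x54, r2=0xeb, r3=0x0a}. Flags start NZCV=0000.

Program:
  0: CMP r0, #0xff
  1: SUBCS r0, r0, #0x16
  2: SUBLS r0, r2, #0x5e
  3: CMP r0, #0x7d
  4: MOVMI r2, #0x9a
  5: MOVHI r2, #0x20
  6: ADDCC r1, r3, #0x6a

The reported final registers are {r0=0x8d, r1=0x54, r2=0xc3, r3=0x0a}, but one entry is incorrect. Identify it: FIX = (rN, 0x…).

0: ✓ CMP  NZCV=1000
1: · SUBCS
2: ✓ SUBLS  r0←0x8d
3: ✓ CMP  NZCV=0011
4: · MOVMI
5: ✓ MOVHI  r2←0x20
6: · ADDCC

FIX = (r2, 0x20)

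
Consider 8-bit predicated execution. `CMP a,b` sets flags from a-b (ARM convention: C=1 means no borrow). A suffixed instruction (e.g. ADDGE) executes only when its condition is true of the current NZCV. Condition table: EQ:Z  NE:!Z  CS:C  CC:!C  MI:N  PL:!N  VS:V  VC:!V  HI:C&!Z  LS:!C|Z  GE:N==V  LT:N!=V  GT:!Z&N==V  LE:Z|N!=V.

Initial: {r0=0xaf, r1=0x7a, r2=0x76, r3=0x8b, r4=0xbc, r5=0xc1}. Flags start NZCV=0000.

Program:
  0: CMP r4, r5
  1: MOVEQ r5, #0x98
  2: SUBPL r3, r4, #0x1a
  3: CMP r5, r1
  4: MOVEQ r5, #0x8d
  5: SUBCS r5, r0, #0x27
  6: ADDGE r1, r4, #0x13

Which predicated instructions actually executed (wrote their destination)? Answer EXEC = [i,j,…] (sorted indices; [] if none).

EXEC = [5]

[0] flags=1000 → (cmp)
[1] flags=1000 EQ?F → skip
[2] flags=1000 PL?F → skip
[3] flags=0011 → (cmp)
[4] flags=0011 EQ?F → skip
[5] flags=0011 CS?T → r5=0x88
[6] flags=0011 GE?F → skip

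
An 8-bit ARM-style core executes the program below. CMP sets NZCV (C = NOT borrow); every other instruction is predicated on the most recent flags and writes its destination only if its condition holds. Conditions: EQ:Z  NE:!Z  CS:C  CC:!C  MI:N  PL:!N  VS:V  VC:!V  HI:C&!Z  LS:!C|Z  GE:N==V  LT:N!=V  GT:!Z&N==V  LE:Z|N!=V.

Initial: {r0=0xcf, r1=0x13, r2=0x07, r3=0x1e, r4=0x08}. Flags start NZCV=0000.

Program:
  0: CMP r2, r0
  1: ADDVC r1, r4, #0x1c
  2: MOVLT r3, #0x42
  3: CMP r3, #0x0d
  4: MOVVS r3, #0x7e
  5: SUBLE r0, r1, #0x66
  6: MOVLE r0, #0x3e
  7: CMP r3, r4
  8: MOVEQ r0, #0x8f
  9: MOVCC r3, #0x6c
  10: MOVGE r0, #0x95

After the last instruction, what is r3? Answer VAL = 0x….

VAL = 0x1e

0: ✓ CMP  NZCV=0000
1: ✓ ADDVC  r1←0x24
2: · MOVLT
3: ✓ CMP  NZCV=0010
4: · MOVVS
5: · SUBLE
6: · MOVLE
7: ✓ CMP  NZCV=0010
8: · MOVEQ
9: · MOVCC
10: ✓ MOVGE  r0←0x95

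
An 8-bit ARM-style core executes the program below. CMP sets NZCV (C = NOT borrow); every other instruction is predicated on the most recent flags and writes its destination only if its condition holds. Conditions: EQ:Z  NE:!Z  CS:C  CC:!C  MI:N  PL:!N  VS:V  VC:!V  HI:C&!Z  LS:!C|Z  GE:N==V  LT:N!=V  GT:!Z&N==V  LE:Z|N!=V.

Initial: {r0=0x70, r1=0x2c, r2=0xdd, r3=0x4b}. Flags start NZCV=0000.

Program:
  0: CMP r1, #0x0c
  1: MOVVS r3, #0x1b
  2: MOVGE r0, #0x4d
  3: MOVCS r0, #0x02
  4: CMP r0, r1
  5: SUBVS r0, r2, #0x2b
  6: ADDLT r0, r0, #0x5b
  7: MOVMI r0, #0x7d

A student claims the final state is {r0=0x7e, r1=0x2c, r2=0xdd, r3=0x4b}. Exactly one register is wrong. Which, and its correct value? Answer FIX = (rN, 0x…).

0: ✓ CMP  NZCV=0010
1: · MOVVS
2: ✓ MOVGE  r0←0x4d
3: ✓ MOVCS  r0←0x02
4: ✓ CMP  NZCV=1000
5: · SUBVS
6: ✓ ADDLT  r0←0x5d
7: ✓ MOVMI  r0←0x7d

FIX = (r0, 0x7d)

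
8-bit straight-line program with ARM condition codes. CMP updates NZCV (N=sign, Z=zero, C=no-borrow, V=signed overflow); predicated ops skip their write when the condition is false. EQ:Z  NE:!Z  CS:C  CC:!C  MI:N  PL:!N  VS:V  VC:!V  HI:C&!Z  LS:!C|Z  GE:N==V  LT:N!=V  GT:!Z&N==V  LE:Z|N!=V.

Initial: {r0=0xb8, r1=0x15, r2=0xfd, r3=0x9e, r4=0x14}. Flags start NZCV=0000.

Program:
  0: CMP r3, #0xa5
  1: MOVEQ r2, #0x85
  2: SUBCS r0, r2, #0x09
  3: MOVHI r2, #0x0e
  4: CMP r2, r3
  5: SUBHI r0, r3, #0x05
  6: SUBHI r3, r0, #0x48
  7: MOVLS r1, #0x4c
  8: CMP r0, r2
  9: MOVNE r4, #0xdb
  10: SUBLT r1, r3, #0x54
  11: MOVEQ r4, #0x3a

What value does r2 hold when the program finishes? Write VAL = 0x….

0: ✓ CMP  NZCV=1000
1: · MOVEQ
2: · SUBCS
3: · MOVHI
4: ✓ CMP  NZCV=0010
5: ✓ SUBHI  r0←0x99
6: ✓ SUBHI  r3←0x51
7: · MOVLS
8: ✓ CMP  NZCV=1000
9: ✓ MOVNE  r4←0xdb
10: ✓ SUBLT  r1←0xfd
11: · MOVEQ

VAL = 0xfd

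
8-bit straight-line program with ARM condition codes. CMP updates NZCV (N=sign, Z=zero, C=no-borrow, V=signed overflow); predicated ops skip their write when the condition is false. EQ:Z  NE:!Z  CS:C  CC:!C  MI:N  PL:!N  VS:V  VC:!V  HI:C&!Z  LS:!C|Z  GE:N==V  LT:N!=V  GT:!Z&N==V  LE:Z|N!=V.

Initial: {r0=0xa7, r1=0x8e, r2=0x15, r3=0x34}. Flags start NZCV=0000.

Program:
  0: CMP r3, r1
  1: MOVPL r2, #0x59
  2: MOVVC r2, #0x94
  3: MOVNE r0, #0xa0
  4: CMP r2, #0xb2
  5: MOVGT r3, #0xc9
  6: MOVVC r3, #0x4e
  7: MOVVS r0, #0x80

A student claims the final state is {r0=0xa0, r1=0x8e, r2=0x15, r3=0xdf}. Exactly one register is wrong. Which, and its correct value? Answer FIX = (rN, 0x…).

FIX = (r3, 0x4e)

0: ✓ CMP  NZCV=1001
1: · MOVPL
2: · MOVVC
3: ✓ MOVNE  r0←0xa0
4: ✓ CMP  NZCV=0000
5: ✓ MOVGT  r3←0xc9
6: ✓ MOVVC  r3←0x4e
7: · MOVVS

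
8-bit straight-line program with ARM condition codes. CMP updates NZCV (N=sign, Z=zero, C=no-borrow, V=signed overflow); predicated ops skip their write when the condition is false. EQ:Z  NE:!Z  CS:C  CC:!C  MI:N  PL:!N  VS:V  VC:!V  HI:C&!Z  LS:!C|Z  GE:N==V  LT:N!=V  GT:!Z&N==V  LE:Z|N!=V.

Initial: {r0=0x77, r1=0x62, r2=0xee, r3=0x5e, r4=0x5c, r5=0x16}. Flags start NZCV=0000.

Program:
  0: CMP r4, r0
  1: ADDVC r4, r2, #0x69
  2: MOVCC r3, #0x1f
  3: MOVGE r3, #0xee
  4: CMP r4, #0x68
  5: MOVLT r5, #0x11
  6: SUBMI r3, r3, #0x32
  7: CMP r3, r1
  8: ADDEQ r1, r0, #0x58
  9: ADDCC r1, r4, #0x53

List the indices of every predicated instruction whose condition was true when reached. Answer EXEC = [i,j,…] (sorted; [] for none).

EXEC = [1,2,5,6]

[0] flags=1000 → (cmp)
[1] flags=1000 VC?T → r4=0x57
[2] flags=1000 CC?T → r3=0x1f
[3] flags=1000 GE?F → skip
[4] flags=1000 → (cmp)
[5] flags=1000 LT?T → r5=0x11
[6] flags=1000 MI?T → r3=0xed
[7] flags=1010 → (cmp)
[8] flags=1010 EQ?F → skip
[9] flags=1010 CC?F → skip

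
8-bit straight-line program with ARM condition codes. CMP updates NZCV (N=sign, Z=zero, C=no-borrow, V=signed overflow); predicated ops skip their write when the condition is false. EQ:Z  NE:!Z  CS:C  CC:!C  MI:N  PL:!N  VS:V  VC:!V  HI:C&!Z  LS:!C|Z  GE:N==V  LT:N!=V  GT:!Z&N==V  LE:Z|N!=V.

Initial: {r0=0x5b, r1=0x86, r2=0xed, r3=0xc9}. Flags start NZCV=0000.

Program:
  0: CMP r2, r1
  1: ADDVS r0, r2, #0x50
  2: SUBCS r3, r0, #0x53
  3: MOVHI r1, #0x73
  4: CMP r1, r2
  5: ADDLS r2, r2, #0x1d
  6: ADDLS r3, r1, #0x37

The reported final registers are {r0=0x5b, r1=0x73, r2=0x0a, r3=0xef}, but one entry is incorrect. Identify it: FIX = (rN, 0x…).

FIX = (r3, 0xaa)

[0] flags=0010 → (cmp)
[1] flags=0010 VS?F → skip
[2] flags=0010 CS?T → r3=0x08
[3] flags=0010 HI?T → r1=0x73
[4] flags=1001 → (cmp)
[5] flags=1001 LS?T → r2=0x0a
[6] flags=1001 LS?T → r3=0xaa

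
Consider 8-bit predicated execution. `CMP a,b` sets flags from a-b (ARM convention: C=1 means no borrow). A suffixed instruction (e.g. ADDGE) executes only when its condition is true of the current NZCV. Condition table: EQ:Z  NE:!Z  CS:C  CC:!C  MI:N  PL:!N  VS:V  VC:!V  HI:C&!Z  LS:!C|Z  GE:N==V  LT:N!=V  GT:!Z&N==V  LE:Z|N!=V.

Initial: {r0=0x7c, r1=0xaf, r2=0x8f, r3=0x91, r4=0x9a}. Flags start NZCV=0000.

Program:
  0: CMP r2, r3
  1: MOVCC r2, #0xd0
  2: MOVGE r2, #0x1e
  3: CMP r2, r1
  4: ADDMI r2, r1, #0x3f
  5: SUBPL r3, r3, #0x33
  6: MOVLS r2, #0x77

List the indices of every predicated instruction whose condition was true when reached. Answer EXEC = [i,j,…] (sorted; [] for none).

[0] flags=1000 → (cmp)
[1] flags=1000 CC?T → r2=0xd0
[2] flags=1000 GE?F → skip
[3] flags=0010 → (cmp)
[4] flags=0010 MI?F → skip
[5] flags=0010 PL?T → r3=0x5e
[6] flags=0010 LS?F → skip

EXEC = [1,5]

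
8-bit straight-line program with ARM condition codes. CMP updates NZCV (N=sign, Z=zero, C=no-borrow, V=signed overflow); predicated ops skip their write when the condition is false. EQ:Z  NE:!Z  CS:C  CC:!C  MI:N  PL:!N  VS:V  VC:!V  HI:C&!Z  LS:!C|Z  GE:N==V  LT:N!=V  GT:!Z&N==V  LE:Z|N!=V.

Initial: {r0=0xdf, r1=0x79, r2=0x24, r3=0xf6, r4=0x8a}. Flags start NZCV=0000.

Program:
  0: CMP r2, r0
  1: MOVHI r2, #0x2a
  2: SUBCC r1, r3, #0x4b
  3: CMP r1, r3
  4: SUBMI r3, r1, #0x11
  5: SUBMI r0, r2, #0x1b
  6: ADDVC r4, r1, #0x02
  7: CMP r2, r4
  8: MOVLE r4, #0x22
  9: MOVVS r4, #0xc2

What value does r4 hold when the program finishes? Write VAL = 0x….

0: ✓ CMP  NZCV=0000
1: · MOVHI
2: ✓ SUBCC  r1←0xab
3: ✓ CMP  NZCV=1000
4: ✓ SUBMI  r3←0x9a
5: ✓ SUBMI  r0←0x09
6: ✓ ADDVC  r4←0xad
7: ✓ CMP  NZCV=0000
8: · MOVLE
9: · MOVVS

VAL = 0xad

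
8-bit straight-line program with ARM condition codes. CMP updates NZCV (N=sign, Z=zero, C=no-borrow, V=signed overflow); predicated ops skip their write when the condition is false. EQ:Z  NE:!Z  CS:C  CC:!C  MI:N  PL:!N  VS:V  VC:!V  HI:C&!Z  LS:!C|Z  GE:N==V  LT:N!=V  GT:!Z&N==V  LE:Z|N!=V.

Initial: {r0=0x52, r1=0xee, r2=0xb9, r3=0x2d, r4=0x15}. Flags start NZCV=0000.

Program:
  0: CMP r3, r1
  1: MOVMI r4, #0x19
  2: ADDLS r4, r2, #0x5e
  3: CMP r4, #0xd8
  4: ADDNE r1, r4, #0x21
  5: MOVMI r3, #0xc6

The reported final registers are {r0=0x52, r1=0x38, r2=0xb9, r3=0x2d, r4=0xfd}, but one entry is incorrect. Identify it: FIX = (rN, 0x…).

FIX = (r4, 0x17)

0: ✓ CMP  NZCV=0000
1: · MOVMI
2: ✓ ADDLS  r4←0x17
3: ✓ CMP  NZCV=0000
4: ✓ ADDNE  r1←0x38
5: · MOVMI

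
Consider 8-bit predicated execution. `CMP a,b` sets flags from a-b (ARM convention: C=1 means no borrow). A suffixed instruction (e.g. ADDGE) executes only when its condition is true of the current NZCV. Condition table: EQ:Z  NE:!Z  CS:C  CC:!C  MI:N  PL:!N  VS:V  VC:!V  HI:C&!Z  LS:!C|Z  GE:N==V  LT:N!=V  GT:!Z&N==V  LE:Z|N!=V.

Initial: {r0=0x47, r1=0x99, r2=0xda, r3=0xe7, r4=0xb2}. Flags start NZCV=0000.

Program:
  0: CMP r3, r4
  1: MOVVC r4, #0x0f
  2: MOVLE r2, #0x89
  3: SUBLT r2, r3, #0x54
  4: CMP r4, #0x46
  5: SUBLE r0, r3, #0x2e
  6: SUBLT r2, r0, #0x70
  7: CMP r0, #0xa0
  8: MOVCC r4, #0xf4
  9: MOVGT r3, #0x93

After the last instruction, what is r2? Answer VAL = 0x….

[0] flags=0010 → (cmp)
[1] flags=0010 VC?T → r4=0x0f
[2] flags=0010 LE?F → skip
[3] flags=0010 LT?F → skip
[4] flags=1000 → (cmp)
[5] flags=1000 LE?T → r0=0xb9
[6] flags=1000 LT?T → r2=0x49
[7] flags=0010 → (cmp)
[8] flags=0010 CC?F → skip
[9] flags=0010 GT?T → r3=0x93

VAL = 0x49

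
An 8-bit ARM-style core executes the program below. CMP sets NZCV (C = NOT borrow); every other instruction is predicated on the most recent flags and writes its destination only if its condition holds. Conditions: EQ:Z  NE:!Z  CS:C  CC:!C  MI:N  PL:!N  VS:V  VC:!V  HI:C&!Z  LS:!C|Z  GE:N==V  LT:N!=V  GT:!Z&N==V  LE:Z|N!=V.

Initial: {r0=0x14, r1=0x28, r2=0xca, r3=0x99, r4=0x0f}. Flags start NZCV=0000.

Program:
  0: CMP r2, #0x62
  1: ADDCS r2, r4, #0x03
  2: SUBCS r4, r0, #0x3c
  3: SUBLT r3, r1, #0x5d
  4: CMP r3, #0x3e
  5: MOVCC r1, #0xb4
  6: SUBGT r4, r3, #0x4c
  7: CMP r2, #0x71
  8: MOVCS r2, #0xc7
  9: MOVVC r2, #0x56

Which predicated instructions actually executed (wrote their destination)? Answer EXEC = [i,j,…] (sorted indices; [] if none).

EXEC = [1,2,3,9]

0: ✓ CMP  NZCV=0011
1: ✓ ADDCS  r2←0x12
2: ✓ SUBCS  r4←0xd8
3: ✓ SUBLT  r3←0xcb
4: ✓ CMP  NZCV=1010
5: · MOVCC
6: · SUBGT
7: ✓ CMP  NZCV=1000
8: · MOVCS
9: ✓ MOVVC  r2←0x56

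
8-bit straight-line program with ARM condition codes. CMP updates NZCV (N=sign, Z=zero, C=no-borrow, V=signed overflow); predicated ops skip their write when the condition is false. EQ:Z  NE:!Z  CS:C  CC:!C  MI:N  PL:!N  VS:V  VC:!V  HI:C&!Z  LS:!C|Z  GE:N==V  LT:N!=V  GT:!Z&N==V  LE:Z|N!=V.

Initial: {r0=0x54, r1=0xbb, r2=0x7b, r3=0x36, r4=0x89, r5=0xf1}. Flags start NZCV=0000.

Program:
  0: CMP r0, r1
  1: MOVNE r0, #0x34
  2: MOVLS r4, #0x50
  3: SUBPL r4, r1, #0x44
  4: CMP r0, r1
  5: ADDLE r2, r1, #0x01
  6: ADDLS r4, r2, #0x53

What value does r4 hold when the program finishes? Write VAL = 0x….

VAL = 0xce

0: ✓ CMP  NZCV=1001
1: ✓ MOVNE  r0←0x34
2: ✓ MOVLS  r4←0x50
3: · SUBPL
4: ✓ CMP  NZCV=0000
5: · ADDLE
6: ✓ ADDLS  r4←0xce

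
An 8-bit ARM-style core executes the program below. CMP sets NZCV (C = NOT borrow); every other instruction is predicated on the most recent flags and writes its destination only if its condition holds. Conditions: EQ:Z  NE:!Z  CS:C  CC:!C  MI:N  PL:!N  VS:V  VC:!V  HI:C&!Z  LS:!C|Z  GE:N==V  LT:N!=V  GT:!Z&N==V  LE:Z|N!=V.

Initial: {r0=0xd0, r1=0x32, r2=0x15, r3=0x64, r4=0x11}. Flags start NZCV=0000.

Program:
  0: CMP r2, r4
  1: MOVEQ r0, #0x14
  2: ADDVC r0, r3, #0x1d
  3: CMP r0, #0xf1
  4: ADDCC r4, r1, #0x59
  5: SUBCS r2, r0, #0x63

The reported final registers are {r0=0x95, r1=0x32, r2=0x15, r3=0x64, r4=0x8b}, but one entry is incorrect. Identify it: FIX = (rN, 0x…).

FIX = (r0, 0x81)

0: ✓ CMP  NZCV=0010
1: · MOVEQ
2: ✓ ADDVC  r0←0x81
3: ✓ CMP  NZCV=1000
4: ✓ ADDCC  r4←0x8b
5: · SUBCS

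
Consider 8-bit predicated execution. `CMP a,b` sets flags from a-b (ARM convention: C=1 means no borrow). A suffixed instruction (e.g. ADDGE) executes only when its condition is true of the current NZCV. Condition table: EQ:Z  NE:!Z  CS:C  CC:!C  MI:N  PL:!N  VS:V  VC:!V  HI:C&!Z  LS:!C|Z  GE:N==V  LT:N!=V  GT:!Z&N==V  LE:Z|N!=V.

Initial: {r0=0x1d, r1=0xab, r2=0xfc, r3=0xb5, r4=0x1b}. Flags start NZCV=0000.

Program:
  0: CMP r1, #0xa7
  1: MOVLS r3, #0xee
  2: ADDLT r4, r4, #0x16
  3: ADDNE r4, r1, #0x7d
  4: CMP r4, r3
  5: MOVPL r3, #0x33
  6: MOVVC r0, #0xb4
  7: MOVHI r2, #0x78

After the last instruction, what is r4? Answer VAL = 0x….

[0] flags=0010 → (cmp)
[1] flags=0010 LS?F → skip
[2] flags=0010 LT?F → skip
[3] flags=0010 NE?T → r4=0x28
[4] flags=0000 → (cmp)
[5] flags=0000 PL?T → r3=0x33
[6] flags=0000 VC?T → r0=0xb4
[7] flags=0000 HI?F → skip

VAL = 0x28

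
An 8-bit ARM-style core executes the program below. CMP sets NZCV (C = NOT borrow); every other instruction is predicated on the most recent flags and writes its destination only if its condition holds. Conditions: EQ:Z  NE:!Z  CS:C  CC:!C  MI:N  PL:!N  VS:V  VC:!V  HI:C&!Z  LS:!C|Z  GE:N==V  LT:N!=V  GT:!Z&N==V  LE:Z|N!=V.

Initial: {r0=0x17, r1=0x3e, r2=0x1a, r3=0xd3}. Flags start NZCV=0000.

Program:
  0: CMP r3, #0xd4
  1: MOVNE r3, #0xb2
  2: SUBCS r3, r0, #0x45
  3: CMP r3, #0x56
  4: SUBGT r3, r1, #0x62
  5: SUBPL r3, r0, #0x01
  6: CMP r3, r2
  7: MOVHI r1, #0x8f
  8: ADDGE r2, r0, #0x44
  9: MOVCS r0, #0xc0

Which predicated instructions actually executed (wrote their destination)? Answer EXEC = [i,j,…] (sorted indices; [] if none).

0: ✓ CMP  NZCV=1000
1: ✓ MOVNE  r3←0xb2
2: · SUBCS
3: ✓ CMP  NZCV=0011
4: · SUBGT
5: ✓ SUBPL  r3←0x16
6: ✓ CMP  NZCV=1000
7: · MOVHI
8: · ADDGE
9: · MOVCS

EXEC = [1,5]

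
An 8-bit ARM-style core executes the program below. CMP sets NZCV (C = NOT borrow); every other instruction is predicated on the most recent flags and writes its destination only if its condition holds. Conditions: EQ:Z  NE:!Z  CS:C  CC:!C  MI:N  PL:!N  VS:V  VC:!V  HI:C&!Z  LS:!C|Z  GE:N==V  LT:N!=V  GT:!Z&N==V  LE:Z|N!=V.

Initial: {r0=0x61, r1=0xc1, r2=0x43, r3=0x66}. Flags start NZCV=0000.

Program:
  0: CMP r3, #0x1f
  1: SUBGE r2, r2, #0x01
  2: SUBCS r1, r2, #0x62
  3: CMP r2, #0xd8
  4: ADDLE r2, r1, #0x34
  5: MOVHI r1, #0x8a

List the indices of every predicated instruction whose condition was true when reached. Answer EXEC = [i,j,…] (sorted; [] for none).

0: ✓ CMP  NZCV=0010
1: ✓ SUBGE  r2←0x42
2: ✓ SUBCS  r1←0xe0
3: ✓ CMP  NZCV=0000
4: · ADDLE
5: · MOVHI

EXEC = [1,2]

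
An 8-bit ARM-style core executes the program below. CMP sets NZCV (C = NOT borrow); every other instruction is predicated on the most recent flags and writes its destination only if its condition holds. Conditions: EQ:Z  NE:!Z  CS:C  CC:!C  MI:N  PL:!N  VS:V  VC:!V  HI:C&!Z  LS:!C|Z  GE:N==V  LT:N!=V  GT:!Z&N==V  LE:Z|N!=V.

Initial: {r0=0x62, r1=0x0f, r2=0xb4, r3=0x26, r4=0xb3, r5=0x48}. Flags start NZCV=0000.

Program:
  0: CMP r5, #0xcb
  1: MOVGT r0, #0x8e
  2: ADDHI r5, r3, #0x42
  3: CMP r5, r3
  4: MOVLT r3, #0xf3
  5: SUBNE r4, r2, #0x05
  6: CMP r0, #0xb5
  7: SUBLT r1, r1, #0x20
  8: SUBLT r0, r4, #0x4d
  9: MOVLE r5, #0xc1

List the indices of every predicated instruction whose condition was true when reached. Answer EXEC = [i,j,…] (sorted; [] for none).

EXEC = [1,5,7,8,9]

[0] flags=0000 → (cmp)
[1] flags=0000 GT?T → r0=0x8e
[2] flags=0000 HI?F → skip
[3] flags=0010 → (cmp)
[4] flags=0010 LT?F → skip
[5] flags=0010 NE?T → r4=0xaf
[6] flags=1000 → (cmp)
[7] flags=1000 LT?T → r1=0xef
[8] flags=1000 LT?T → r0=0x62
[9] flags=1000 LE?T → r5=0xc1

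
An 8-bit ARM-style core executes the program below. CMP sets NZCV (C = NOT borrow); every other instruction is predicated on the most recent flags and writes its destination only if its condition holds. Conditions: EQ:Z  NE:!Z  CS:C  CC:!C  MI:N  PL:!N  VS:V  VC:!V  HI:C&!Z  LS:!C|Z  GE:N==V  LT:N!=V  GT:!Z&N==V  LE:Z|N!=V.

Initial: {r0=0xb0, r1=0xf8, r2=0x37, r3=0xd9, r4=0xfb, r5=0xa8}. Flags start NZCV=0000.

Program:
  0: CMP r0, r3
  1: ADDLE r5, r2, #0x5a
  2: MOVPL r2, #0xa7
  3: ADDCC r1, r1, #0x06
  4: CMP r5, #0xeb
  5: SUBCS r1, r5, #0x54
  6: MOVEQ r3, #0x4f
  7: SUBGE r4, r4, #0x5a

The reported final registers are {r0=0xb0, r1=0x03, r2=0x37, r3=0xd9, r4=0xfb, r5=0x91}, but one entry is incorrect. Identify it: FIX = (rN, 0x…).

[0] flags=1000 → (cmp)
[1] flags=1000 LE?T → r5=0x91
[2] flags=1000 PL?F → skip
[3] flags=1000 CC?T → r1=0xfe
[4] flags=1000 → (cmp)
[5] flags=1000 CS?F → skip
[6] flags=1000 EQ?F → skip
[7] flags=1000 GE?F → skip

FIX = (r1, 0xfe)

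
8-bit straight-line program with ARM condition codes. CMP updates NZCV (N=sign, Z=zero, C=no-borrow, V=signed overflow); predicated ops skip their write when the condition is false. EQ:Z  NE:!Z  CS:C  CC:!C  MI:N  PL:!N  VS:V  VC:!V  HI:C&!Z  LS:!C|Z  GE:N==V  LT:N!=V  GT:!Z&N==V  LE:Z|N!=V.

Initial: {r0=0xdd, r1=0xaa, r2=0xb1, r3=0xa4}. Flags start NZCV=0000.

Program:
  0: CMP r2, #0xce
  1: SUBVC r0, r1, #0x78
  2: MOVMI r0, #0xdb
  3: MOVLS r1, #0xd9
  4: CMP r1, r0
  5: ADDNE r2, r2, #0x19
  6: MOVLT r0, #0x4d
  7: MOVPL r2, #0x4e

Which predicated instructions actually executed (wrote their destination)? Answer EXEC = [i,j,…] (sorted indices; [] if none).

0: ✓ CMP  NZCV=1000
1: ✓ SUBVC  r0←0x32
2: ✓ MOVMI  r0←0xdb
3: ✓ MOVLS  r1←0xd9
4: ✓ CMP  NZCV=1000
5: ✓ ADDNE  r2←0xca
6: ✓ MOVLT  r0←0x4d
7: · MOVPL

EXEC = [1,2,3,5,6]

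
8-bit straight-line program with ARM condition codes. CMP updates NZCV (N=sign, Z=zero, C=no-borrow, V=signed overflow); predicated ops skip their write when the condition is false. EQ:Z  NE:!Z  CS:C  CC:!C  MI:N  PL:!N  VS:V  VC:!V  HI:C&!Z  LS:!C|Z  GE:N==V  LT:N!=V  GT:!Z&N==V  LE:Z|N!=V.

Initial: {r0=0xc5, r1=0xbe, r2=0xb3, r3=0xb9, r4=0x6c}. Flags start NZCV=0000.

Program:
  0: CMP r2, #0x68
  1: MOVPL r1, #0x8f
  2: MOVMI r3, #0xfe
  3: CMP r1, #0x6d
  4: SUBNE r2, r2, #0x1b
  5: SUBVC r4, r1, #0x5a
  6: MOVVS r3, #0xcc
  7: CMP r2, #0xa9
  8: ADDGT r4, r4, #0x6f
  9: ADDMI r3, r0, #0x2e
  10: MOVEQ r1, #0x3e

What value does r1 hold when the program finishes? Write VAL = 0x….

VAL = 0x8f

0: ✓ CMP  NZCV=0011
1: ✓ MOVPL  r1←0x8f
2: · MOVMI
3: ✓ CMP  NZCV=0011
4: ✓ SUBNE  r2←0x98
5: · SUBVC
6: ✓ MOVVS  r3←0xcc
7: ✓ CMP  NZCV=1000
8: · ADDGT
9: ✓ ADDMI  r3←0xf3
10: · MOVEQ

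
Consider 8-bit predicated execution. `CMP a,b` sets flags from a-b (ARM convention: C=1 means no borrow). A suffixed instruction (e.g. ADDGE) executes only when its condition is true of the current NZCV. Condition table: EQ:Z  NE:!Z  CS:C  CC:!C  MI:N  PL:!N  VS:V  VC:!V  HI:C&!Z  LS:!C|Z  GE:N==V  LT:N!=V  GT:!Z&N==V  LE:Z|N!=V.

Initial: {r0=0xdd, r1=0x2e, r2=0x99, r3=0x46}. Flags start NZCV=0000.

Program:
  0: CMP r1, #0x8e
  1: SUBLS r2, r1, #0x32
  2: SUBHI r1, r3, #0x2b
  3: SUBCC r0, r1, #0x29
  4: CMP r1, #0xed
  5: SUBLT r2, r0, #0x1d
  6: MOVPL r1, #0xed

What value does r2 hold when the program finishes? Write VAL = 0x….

0: ✓ CMP  NZCV=1001
1: ✓ SUBLS  r2←0xfc
2: · SUBHI
3: ✓ SUBCC  r0←0x05
4: ✓ CMP  NZCV=0000
5: · SUBLT
6: ✓ MOVPL  r1←0xed

VAL = 0xfc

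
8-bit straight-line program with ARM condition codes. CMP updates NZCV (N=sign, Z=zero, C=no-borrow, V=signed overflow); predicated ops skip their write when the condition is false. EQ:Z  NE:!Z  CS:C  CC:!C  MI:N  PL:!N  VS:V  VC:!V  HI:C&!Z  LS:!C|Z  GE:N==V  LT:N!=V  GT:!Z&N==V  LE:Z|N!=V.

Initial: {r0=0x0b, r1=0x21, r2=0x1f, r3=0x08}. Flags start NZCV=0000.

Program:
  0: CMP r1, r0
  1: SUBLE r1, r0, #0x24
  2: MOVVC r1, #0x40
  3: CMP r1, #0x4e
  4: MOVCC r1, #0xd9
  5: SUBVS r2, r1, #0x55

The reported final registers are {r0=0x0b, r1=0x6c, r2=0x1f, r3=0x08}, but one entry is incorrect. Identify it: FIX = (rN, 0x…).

FIX = (r1, 0xd9)

[0] flags=0010 → (cmp)
[1] flags=0010 LE?F → skip
[2] flags=0010 VC?T → r1=0x40
[3] flags=1000 → (cmp)
[4] flags=1000 CC?T → r1=0xd9
[5] flags=1000 VS?F → skip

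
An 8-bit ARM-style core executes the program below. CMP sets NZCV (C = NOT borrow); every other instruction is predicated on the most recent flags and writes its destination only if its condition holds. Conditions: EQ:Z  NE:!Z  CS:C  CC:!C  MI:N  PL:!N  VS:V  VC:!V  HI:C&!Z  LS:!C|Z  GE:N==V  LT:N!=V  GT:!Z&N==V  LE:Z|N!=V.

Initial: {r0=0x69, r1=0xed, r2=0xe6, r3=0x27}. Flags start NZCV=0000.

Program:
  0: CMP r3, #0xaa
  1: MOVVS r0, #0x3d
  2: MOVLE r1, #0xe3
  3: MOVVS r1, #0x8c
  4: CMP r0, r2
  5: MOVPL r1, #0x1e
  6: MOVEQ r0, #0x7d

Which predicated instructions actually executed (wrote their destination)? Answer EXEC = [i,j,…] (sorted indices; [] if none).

[0] flags=0000 → (cmp)
[1] flags=0000 VS?F → skip
[2] flags=0000 LE?F → skip
[3] flags=0000 VS?F → skip
[4] flags=1001 → (cmp)
[5] flags=1001 PL?F → skip
[6] flags=1001 EQ?F → skip

EXEC = []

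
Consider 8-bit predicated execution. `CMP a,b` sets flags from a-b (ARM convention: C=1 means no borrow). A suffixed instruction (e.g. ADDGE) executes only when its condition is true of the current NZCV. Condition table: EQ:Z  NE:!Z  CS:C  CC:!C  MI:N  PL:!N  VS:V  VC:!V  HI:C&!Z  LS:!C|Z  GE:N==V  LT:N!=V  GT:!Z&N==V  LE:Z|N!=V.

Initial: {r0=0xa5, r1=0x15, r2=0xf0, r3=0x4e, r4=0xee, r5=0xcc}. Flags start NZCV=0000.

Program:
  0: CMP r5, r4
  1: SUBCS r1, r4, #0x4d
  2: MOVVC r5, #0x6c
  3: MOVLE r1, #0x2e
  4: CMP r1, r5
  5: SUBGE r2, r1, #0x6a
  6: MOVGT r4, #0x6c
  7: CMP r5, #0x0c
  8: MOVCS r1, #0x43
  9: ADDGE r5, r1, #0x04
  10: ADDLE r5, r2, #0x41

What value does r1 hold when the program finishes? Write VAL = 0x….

[0] flags=1000 → (cmp)
[1] flags=1000 CS?F → skip
[2] flags=1000 VC?T → r5=0x6c
[3] flags=1000 LE?T → r1=0x2e
[4] flags=1000 → (cmp)
[5] flags=1000 GE?F → skip
[6] flags=1000 GT?F → skip
[7] flags=0010 → (cmp)
[8] flags=0010 CS?T → r1=0x43
[9] flags=0010 GE?T → r5=0x47
[10] flags=0010 LE?F → skip

VAL = 0x43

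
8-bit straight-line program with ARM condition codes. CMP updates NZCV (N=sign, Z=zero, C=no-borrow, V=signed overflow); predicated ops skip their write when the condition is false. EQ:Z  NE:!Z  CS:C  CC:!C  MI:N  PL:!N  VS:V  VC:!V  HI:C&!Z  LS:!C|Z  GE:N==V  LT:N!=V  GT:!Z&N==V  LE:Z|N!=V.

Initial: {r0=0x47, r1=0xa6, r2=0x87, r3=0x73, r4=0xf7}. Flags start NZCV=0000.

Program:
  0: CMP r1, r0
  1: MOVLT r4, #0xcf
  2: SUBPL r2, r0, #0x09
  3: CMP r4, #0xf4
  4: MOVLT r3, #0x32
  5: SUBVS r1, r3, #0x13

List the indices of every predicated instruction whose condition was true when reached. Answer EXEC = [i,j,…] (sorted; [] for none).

EXEC = [1,2,4]

0: ✓ CMP  NZCV=0011
1: ✓ MOVLT  r4←0xcf
2: ✓ SUBPL  r2←0x3e
3: ✓ CMP  NZCV=1000
4: ✓ MOVLT  r3←0x32
5: · SUBVS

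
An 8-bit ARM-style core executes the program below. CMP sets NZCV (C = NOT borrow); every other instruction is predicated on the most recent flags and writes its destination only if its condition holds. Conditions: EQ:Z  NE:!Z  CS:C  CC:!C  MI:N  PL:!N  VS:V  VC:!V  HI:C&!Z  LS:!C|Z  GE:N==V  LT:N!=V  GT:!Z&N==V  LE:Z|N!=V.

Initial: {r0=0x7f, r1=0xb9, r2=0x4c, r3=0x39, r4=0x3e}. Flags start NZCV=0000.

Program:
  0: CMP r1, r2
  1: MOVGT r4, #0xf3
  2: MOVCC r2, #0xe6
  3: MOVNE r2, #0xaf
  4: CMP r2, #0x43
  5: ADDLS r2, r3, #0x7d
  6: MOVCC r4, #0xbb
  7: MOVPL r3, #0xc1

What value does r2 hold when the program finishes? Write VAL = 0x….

[0] flags=0011 → (cmp)
[1] flags=0011 GT?F → skip
[2] flags=0011 CC?F → skip
[3] flags=0011 NE?T → r2=0xaf
[4] flags=0011 → (cmp)
[5] flags=0011 LS?F → skip
[6] flags=0011 CC?F → skip
[7] flags=0011 PL?T → r3=0xc1

VAL = 0xaf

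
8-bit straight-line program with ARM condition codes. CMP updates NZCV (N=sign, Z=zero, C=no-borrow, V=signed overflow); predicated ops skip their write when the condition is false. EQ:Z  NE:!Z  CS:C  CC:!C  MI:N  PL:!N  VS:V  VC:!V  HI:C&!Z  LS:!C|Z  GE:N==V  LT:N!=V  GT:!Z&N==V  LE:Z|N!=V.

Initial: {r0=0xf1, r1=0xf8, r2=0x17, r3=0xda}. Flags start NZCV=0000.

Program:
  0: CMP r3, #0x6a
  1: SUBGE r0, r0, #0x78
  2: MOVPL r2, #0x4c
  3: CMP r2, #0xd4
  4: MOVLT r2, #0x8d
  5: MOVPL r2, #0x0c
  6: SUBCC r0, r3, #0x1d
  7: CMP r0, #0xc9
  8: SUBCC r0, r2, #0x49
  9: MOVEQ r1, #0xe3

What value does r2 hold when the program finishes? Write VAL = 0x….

VAL = 0x0c

0: ✓ CMP  NZCV=0011
1: · SUBGE
2: ✓ MOVPL  r2←0x4c
3: ✓ CMP  NZCV=0000
4: · MOVLT
5: ✓ MOVPL  r2←0x0c
6: ✓ SUBCC  r0←0xbd
7: ✓ CMP  NZCV=1000
8: ✓ SUBCC  r0←0xc3
9: · MOVEQ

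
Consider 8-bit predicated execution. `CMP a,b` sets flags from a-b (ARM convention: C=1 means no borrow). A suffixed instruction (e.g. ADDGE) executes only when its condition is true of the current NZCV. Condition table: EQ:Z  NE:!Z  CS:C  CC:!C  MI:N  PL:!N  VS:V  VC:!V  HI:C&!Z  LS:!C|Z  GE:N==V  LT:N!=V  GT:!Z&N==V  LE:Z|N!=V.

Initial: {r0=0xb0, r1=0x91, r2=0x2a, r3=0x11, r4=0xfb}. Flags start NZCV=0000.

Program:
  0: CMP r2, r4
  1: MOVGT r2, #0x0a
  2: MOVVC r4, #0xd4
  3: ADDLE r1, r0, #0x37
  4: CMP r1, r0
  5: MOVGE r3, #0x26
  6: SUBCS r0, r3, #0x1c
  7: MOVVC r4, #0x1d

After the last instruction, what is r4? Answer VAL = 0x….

[0] flags=0000 → (cmp)
[1] flags=0000 GT?T → r2=0x0a
[2] flags=0000 VC?T → r4=0xd4
[3] flags=0000 LE?F → skip
[4] flags=1000 → (cmp)
[5] flags=1000 GE?F → skip
[6] flags=1000 CS?F → skip
[7] flags=1000 VC?T → r4=0x1d

VAL = 0x1d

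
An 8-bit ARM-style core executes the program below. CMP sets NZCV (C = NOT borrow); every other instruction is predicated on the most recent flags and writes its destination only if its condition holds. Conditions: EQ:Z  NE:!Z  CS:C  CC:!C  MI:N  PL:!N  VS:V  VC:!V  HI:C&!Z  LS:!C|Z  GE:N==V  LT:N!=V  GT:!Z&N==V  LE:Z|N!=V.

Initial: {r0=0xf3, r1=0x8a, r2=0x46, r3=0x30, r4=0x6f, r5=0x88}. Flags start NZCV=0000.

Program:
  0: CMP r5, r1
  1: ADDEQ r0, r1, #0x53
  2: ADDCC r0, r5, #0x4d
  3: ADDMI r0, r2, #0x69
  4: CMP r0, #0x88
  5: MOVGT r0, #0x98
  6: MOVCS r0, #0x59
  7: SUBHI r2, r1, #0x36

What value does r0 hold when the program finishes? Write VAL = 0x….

VAL = 0x59

[0] flags=1000 → (cmp)
[1] flags=1000 EQ?F → skip
[2] flags=1000 CC?T → r0=0xd5
[3] flags=1000 MI?T → r0=0xaf
[4] flags=0010 → (cmp)
[5] flags=0010 GT?T → r0=0x98
[6] flags=0010 CS?T → r0=0x59
[7] flags=0010 HI?T → r2=0x54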